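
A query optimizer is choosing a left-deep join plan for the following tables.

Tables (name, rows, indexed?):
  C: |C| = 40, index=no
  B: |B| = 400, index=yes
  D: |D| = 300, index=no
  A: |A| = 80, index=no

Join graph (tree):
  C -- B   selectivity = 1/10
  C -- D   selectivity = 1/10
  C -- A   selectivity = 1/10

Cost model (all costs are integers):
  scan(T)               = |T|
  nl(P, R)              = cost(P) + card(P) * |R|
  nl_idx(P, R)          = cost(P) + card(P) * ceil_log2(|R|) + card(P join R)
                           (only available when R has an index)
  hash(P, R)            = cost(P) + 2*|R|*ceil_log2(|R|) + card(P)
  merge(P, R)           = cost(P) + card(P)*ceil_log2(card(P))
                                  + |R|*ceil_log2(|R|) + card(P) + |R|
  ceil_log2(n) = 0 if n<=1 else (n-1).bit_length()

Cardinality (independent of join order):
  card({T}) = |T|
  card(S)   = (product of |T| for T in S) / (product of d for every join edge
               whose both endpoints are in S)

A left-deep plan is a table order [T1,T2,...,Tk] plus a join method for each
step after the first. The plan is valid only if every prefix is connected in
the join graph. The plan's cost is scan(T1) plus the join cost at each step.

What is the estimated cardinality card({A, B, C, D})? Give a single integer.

384000

Tables in S: A(80), B(400), C(40), D(300)
Edges inside S: C-B(d=10), C-D(d=10), C-A(d=10)
numerator = 80 * 400 * 40 * 300 = 384000000
denominator = 10 * 10 * 10 = 1000
card(S) = 384000000 / 1000 = 384000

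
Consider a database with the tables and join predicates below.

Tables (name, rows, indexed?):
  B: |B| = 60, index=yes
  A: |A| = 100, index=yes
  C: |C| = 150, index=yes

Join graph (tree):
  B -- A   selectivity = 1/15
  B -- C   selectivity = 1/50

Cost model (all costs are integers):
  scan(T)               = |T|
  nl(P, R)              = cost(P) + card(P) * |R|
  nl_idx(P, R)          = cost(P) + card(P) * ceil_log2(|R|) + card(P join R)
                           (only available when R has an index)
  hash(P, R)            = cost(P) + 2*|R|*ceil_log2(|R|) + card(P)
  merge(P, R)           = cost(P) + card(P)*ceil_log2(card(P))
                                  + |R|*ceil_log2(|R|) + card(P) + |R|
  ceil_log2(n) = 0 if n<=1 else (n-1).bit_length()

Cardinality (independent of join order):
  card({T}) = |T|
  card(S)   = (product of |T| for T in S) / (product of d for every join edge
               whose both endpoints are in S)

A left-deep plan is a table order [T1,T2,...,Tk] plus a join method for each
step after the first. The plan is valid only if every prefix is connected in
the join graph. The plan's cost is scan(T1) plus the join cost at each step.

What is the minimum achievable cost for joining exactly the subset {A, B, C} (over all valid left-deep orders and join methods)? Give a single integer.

2300

Selinger DP over subsets of {A,B,C}:
  {B}: scan cost=60, card=60
  {A}: scan cost=100, card=100
  {C}: scan cost=150, card=150
  {AB}: card=400; try (A,nl_idx)→880, (B,hash)→920, (B,nl_idx)→1100, (A,merge)→1280, (B,merge)→1320, (A,hash)→1520 …(+2); best=880 via (A,nl_idx)
  {BC}: card=180; try (C,nl_idx)→720, (B,hash)→1020, (B,nl_idx)→1230, (C,merge)→1830, (B,merge)→1920, (C,hash)→2520 …(+2); best=720 via (C,nl_idx)
  {ABC}: card=1200; try (A,hash)→2300, (A,merge)→3140, (A,nl_idx)→3180, (C,hash)→3680, (C,nl_idx)→5280, (C,merge)→6230 …(+2); best=2300 via (A,hash)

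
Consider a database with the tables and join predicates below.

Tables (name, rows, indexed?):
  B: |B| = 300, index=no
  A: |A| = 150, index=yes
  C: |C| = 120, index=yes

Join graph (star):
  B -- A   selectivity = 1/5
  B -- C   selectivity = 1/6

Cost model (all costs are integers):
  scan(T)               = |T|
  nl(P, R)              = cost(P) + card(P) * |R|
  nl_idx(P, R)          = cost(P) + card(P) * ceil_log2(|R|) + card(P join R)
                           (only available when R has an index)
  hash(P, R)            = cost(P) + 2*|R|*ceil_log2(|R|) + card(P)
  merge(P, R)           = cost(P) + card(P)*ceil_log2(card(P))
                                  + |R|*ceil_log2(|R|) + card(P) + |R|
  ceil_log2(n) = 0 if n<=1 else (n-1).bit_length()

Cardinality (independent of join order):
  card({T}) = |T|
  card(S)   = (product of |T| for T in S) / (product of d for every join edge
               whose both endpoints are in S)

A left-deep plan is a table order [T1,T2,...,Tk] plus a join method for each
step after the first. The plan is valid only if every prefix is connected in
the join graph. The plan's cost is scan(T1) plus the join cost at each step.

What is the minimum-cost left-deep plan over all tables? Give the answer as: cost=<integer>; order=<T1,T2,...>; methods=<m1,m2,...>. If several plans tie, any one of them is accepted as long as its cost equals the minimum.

cost=10680; order=B,C,A; methods=hash,hash

Selinger DP (subsets sized 1..n):
  {B}: scan cost=300, card=300
  {A}: scan cost=150, card=150
  {C}: scan cost=120, card=120
  {AB}: card=9000; try (A,hash)→3000, (B,merge)→4500, (A,merge)→4650, (B,hash)→5700, (A,nl_idx)→11700, (B,nl)→45150 …(+1); best=3000 via (A,hash)
  {BC}: card=6000; try (C,hash)→2280, (B,merge)→4080, (C,merge)→4260, (B,hash)→5640, (C,nl_idx)→8400, (B,nl)→36120 …(+1); best=2280 via (C,hash)
  {ABC}: card=180000; try (A,hash)→10680, (C,hash)→13680, (A,merge)→87630, (C,merge)→138960, (A,nl_idx)→230280, (C,nl_idx)→246000 …(+2); best=10680 via (A,hash)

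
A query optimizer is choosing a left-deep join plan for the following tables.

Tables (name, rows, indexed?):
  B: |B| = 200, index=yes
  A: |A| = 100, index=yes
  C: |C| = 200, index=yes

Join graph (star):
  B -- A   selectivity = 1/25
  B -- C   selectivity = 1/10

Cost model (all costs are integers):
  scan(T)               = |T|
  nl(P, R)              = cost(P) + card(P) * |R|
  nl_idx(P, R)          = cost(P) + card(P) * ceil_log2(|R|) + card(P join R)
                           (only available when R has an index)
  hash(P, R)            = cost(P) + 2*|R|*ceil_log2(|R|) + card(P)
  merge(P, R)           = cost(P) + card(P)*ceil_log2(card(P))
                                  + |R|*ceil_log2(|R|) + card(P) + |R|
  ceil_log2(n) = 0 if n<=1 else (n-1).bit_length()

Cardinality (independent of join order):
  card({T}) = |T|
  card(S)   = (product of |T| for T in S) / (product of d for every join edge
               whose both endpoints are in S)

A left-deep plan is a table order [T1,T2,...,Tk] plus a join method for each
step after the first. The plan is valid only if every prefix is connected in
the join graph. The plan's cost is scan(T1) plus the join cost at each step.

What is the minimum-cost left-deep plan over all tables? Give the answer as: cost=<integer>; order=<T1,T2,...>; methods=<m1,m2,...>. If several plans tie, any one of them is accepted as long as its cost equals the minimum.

cost=5700; order=A,B,C; methods=nl_idx,hash

Selinger DP (subsets sized 1..n):
  {B}: scan cost=200, card=200
  {A}: scan cost=100, card=100
  {C}: scan cost=200, card=200
  {AB}: card=800; try (B,nl_idx)→1700, (A,hash)→1800, (A,nl_idx)→2400, (B,merge)→2700, (A,merge)→2800, (B,hash)→3400 …(+2); best=1700 via (B,nl_idx)
  {BC}: card=4000; try (C,hash)→3600, (B,hash)→3600, (C,merge)→3800, (B,merge)→3800, (C,nl_idx)→5800, (B,nl_idx)→5800 …(+2); best=3600 via (C,hash)
  {ABC}: card=16000; try (C,hash)→5700, (A,hash)→9000, (C,merge)→12300, (C,nl_idx)→24100, (A,nl_idx)→47600, (A,merge)→56400 …(+2); best=5700 via (C,hash)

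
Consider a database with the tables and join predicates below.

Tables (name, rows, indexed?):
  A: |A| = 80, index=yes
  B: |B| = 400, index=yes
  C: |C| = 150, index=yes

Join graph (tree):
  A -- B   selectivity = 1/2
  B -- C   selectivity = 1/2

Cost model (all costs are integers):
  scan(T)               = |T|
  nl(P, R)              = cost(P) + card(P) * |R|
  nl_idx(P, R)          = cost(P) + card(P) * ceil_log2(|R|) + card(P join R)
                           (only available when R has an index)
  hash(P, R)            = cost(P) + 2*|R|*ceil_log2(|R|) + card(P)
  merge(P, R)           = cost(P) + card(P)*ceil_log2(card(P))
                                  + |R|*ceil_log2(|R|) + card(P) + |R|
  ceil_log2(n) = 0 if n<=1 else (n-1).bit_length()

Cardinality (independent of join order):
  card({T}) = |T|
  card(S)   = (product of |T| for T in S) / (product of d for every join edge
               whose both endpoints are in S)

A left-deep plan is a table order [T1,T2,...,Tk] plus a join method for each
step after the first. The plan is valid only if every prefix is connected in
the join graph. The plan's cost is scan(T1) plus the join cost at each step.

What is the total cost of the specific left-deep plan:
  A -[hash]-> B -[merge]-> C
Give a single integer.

step 1: scan A: cost=80, card=80
step 2: join B via hash
    card(P join B) = 80*400/(2) = 16000
    cost = 80 + 2*400*9 + 80 = 7360
step 3: join C via merge
    card(P join C) = 16000*150/(2) = 1200000
    cost = 7360 + 16000*14 + 150*8 + 16000 + 150 = 248710

248710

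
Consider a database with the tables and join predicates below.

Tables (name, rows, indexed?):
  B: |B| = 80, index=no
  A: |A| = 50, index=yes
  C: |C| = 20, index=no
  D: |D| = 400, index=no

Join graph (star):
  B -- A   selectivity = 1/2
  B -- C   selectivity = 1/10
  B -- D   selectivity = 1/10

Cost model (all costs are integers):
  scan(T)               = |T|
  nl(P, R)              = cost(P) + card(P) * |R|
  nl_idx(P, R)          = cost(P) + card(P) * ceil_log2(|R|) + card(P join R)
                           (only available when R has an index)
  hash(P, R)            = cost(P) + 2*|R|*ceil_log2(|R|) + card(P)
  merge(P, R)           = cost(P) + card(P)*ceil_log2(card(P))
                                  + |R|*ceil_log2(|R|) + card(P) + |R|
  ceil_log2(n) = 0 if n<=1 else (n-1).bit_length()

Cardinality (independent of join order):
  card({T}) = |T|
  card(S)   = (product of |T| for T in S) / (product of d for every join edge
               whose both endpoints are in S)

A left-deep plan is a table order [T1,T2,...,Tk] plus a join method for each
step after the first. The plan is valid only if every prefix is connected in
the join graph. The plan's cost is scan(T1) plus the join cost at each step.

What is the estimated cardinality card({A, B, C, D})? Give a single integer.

Tables in S: A(50), B(80), C(20), D(400)
Edges inside S: B-A(d=2), B-C(d=10), B-D(d=10)
numerator = 50 * 80 * 20 * 400 = 32000000
denominator = 2 * 10 * 10 = 200
card(S) = 32000000 / 200 = 160000

160000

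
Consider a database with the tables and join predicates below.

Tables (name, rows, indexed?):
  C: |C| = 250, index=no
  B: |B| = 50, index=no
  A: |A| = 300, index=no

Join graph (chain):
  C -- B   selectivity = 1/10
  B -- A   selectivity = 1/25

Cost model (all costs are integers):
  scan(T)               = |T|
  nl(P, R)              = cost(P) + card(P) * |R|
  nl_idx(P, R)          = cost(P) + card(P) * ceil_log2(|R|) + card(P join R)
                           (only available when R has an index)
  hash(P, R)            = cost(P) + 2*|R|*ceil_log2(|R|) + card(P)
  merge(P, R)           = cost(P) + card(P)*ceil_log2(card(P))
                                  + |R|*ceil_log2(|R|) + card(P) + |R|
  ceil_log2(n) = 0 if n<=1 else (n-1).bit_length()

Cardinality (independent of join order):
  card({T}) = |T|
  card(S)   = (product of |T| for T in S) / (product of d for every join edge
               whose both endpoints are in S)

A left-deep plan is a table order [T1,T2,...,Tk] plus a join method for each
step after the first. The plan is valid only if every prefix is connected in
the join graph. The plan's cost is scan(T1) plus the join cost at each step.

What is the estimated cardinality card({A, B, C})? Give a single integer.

15000

Tables in S: A(300), B(50), C(250)
Edges inside S: C-B(d=10), B-A(d=25)
numerator = 300 * 50 * 250 = 3750000
denominator = 10 * 25 = 250
card(S) = 3750000 / 250 = 15000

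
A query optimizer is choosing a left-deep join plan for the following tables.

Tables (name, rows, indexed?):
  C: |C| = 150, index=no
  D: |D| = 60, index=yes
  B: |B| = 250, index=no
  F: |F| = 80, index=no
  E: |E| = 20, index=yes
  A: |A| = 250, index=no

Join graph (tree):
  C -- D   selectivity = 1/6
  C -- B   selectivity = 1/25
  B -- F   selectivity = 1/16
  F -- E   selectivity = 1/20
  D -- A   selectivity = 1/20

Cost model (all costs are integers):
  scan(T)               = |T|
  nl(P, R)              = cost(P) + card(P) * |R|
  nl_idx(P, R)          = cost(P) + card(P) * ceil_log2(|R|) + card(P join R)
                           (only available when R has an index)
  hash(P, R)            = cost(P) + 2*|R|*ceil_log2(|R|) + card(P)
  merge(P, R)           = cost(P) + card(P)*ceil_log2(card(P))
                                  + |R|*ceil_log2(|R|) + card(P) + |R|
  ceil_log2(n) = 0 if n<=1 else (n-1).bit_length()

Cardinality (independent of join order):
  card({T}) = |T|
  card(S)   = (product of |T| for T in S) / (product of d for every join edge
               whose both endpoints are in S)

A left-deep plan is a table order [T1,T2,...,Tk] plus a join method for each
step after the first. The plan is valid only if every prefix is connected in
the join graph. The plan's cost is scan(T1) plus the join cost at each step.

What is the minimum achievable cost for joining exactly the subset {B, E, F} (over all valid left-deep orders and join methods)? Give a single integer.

3070

Selinger DP over subsets of {B,E,F}:
  {B}: scan cost=250, card=250
  {F}: scan cost=80, card=80
  {E}: scan cost=20, card=20
  {BF}: card=1250; try (F,hash)→1620, (B,merge)→2970, (F,merge)→3140, (B,hash)→4160, (B,nl)→20080, (F,nl)→20250; best=1620 via (F,hash)
  {EF}: card=80; try (E,hash)→360, (E,nl_idx)→560, (F,merge)→780, (E,merge)→840, (F,hash)→1160, (F,nl)→1620 …(+1); best=360 via (E,hash)
  {BEF}: card=1250; try (E,hash)→3070, (B,merge)→3250, (B,hash)→4440, (E,nl_idx)→9120, (E,merge)→16740, (B,nl)→20360 …(+1); best=3070 via (E,hash)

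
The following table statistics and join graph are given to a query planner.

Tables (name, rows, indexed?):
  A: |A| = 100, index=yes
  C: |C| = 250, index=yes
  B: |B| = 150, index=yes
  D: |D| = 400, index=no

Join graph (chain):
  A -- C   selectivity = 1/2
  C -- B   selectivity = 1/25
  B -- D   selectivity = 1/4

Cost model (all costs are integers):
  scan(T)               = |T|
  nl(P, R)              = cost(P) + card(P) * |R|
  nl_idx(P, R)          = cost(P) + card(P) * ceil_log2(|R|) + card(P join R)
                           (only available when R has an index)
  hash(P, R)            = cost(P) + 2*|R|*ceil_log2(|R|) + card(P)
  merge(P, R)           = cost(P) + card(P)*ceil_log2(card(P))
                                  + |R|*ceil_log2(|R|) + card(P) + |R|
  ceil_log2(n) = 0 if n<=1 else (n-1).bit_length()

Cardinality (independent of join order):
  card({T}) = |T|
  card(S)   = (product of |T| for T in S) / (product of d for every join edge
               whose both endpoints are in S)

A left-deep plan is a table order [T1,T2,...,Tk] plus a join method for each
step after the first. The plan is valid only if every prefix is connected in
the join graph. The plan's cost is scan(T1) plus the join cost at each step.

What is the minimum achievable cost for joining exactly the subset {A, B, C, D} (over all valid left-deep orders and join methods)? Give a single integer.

Selinger DP over subsets of {A,B,C,D}:
  {A}: scan cost=100, card=100
  {C}: scan cost=250, card=250
  {B}: scan cost=150, card=150
  {D}: scan cost=400, card=400
  {AC}: card=12500; try (A,hash)→1900, (C,merge)→3150, (A,merge)→3300, (C,hash)→4200, (C,nl_idx)→13400, (A,nl_idx)→14500 …(+2); best=1900 via (A,hash)
  {BC}: card=1500; try (C,nl_idx)→2850, (B,hash)→2900, (C,merge)→3750, (B,nl_idx)→3750, (B,merge)→3850, (C,hash)→4300 …(+2); best=2850 via (C,nl_idx)
  {BD}: card=15000; try (B,hash)→3200, (D,merge)→5500, (B,merge)→5750, (D,hash)→7500, (B,nl_idx)→18600, (D,nl)→60150 …(+1); best=3200 via (B,hash)
  {ABC}: card=75000; try (A,hash)→5750, (B,hash)→16800, (A,merge)→21650, (A,nl_idx)→88350, (A,nl)→152850, (B,nl_idx)→176900 …(+2); best=5750 via (A,hash)
  {BCD}: card=150000; try (D,hash)→11550, (C,hash)→22200, (D,merge)→24850, (C,merge)→230450, (C,nl_idx)→273200, (D,nl)→602850 …(+1); best=11550 via (D,hash)
  {ABCD}: card=7500000; try (D,hash)→87950, (A,hash)→162950, (D,merge)→1359750, (A,merge)→2862350, (A,nl_idx)→8561550, (A,nl)→15011550 …(+1); best=87950 via (D,hash)

87950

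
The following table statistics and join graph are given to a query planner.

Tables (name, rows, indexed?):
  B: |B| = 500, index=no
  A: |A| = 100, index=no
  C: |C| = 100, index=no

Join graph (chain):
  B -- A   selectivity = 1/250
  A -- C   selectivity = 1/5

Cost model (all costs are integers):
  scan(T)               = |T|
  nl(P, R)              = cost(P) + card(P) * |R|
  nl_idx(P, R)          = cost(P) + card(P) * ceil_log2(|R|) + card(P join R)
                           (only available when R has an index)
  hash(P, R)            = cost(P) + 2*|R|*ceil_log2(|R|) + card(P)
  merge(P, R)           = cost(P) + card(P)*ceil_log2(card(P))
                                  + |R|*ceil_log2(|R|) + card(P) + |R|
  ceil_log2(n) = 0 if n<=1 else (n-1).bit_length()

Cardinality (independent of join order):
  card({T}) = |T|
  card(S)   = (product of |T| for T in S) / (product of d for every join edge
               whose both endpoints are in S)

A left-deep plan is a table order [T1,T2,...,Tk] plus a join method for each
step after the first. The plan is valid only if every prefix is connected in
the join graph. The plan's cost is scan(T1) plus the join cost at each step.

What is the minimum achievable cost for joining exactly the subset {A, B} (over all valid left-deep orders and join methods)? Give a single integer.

Selinger DP over subsets of {A,B}:
  {B}: scan cost=500, card=500
  {A}: scan cost=100, card=100
  {AB}: card=200; try (A,hash)→2400, (B,merge)→5900, (A,merge)→6300, (B,hash)→9200, (B,nl)→50100, (A,nl)→50500; best=2400 via (A,hash)

2400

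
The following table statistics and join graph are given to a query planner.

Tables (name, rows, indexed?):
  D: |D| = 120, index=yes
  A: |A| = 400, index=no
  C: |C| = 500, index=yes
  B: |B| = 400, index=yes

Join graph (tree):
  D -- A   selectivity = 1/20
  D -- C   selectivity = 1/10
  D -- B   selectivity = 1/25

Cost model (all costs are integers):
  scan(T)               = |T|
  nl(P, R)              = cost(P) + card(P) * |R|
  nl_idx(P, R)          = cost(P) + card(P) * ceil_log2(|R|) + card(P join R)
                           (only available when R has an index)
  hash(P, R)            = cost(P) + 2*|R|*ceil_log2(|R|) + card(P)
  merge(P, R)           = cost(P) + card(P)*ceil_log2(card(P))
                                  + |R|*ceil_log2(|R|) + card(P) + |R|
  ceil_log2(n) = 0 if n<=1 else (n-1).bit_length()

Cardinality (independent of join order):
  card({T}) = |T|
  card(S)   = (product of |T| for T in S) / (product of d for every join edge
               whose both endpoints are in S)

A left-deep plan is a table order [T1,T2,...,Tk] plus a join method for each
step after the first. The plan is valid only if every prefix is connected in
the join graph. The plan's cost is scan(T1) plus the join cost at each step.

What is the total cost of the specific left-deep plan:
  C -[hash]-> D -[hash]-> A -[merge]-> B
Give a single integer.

2179880

step 1: scan C: cost=500, card=500
step 2: join D via hash
    card(P join D) = 500*120/(10) = 6000
    cost = 500 + 2*120*7 + 500 = 2680
step 3: join A via hash
    card(P join A) = 6000*400/(20) = 120000
    cost = 2680 + 2*400*9 + 6000 = 15880
step 4: join B via merge
    card(P join B) = 120000*400/(25) = 1920000
    cost = 15880 + 120000*17 + 400*9 + 120000 + 400 = 2179880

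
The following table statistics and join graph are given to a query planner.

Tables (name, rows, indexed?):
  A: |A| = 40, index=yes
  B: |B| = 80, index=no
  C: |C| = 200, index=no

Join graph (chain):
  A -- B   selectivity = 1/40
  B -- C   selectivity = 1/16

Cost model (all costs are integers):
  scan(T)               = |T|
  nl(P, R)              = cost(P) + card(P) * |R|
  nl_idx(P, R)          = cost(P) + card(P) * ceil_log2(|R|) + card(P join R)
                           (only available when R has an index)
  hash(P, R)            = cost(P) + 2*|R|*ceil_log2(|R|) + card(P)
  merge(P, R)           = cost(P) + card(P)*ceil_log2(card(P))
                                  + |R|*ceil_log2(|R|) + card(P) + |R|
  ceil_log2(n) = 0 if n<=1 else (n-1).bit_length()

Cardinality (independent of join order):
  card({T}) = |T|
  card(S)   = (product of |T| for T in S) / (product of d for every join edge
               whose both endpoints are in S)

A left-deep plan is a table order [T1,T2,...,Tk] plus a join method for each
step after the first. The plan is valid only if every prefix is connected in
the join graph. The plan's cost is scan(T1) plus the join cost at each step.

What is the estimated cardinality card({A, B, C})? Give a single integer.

1000

Tables in S: A(40), B(80), C(200)
Edges inside S: A-B(d=40), B-C(d=16)
numerator = 40 * 80 * 200 = 640000
denominator = 40 * 16 = 640
card(S) = 640000 / 640 = 1000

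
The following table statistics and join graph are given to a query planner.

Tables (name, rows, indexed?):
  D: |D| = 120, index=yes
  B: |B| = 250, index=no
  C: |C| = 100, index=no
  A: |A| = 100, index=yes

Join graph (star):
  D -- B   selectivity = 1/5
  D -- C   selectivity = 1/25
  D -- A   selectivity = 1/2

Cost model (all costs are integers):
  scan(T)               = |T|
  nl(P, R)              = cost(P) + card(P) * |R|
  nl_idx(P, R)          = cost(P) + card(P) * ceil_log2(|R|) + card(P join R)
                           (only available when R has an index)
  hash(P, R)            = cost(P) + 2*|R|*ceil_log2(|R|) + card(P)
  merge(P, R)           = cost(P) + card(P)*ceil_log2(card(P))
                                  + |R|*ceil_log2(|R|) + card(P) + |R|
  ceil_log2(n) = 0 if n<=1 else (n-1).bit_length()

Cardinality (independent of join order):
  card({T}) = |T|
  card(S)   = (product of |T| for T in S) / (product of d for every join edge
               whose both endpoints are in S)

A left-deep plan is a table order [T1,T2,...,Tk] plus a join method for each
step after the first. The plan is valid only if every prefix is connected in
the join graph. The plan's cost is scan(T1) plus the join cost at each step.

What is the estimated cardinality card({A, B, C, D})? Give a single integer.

1200000

Tables in S: A(100), B(250), C(100), D(120)
Edges inside S: D-B(d=5), D-C(d=25), D-A(d=2)
numerator = 100 * 250 * 100 * 120 = 300000000
denominator = 5 * 25 * 2 = 250
card(S) = 300000000 / 250 = 1200000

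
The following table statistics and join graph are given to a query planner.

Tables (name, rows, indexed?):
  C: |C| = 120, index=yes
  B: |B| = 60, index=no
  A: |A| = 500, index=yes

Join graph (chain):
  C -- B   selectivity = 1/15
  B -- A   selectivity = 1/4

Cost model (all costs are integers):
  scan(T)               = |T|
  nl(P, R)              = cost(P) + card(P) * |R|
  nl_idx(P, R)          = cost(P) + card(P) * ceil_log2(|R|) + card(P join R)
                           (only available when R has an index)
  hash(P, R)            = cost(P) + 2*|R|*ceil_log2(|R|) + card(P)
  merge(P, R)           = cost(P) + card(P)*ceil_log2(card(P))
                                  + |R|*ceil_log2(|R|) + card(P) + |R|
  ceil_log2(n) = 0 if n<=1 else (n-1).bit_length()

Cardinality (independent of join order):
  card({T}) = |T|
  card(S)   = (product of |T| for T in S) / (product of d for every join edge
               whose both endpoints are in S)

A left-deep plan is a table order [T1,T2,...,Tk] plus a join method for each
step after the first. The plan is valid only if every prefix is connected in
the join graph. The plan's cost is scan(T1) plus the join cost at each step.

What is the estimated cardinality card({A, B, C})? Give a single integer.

Tables in S: A(500), B(60), C(120)
Edges inside S: C-B(d=15), B-A(d=4)
numerator = 500 * 60 * 120 = 3600000
denominator = 15 * 4 = 60
card(S) = 3600000 / 60 = 60000

60000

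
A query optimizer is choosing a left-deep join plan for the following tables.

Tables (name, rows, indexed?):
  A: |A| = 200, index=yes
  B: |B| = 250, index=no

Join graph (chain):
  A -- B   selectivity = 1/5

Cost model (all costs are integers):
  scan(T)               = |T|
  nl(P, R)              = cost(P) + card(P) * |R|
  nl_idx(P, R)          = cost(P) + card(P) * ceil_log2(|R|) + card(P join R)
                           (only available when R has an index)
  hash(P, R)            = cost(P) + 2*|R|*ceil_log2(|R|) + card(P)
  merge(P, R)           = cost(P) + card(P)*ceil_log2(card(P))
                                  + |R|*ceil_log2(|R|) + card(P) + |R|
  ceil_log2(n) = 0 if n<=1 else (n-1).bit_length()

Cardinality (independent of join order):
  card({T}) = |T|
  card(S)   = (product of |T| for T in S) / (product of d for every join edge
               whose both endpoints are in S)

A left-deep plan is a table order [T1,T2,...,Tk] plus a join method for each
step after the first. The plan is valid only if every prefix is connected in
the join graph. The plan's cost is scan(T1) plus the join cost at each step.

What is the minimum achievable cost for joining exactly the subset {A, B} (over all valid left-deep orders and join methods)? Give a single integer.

Selinger DP over subsets of {A,B}:
  {A}: scan cost=200, card=200
  {B}: scan cost=250, card=250
  {AB}: card=10000; try (A,hash)→3700, (B,merge)→4250, (A,merge)→4300, (B,hash)→4400, (A,nl_idx)→12250, (B,nl)→50200 …(+1); best=3700 via (A,hash)

3700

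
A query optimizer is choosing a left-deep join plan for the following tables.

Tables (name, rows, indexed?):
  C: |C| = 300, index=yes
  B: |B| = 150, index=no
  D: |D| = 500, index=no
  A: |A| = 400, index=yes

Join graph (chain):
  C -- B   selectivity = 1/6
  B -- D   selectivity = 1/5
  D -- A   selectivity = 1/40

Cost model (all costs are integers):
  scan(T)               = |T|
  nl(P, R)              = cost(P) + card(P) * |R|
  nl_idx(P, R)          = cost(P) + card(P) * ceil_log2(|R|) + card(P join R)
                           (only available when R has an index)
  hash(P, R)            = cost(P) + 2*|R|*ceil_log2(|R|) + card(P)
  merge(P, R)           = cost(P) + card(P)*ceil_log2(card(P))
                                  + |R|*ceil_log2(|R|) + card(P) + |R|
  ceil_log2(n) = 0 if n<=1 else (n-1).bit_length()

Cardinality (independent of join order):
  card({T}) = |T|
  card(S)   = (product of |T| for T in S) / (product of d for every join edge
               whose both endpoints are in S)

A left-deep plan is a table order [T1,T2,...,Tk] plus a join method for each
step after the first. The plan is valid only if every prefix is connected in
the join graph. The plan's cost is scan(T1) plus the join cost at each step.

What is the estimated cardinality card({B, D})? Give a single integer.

15000

Tables in S: B(150), D(500)
Edges inside S: B-D(d=5)
numerator = 150 * 500 = 75000
denominator = 5 = 5
card(S) = 75000 / 5 = 15000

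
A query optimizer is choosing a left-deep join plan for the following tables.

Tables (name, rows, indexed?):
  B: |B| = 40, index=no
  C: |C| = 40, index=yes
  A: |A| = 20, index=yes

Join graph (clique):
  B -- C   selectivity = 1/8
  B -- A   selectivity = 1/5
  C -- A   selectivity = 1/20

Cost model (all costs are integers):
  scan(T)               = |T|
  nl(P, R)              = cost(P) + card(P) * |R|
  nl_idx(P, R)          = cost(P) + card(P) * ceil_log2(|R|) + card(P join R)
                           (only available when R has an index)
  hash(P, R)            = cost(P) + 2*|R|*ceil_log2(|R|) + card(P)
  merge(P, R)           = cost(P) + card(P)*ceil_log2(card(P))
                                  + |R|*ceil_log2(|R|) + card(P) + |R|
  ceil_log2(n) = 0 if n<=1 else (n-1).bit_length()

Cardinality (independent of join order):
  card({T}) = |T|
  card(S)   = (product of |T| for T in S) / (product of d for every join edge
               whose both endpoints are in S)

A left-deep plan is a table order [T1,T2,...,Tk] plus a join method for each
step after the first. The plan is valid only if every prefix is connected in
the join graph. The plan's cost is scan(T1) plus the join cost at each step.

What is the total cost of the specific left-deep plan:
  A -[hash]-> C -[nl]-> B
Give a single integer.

2120

step 1: scan A: cost=20, card=20
step 2: join C via hash
    card(P join C) = 20*40/(20) = 40
    cost = 20 + 2*40*6 + 20 = 520
step 3: join B via nl
    card(P join B) = 40*40/(8*5) = 40
    cost = 520 + 40*40 = 2120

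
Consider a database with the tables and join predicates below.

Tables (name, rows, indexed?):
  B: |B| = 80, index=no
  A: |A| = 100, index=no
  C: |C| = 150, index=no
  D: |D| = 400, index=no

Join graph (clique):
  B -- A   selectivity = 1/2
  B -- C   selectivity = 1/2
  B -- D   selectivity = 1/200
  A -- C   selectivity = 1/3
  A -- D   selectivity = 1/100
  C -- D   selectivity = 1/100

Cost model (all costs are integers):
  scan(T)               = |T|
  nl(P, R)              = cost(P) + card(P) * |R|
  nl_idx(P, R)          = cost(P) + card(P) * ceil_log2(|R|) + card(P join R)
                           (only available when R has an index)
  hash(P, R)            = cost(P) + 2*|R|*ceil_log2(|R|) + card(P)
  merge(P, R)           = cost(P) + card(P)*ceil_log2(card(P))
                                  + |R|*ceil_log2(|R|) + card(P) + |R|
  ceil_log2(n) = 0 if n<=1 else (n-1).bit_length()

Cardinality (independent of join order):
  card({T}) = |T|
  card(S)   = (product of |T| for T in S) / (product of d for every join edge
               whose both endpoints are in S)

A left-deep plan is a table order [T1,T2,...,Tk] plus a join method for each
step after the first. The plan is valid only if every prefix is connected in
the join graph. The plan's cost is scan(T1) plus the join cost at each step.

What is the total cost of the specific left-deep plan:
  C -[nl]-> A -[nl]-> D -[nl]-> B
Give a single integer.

2031150

step 1: scan C: cost=150, card=150
step 2: join A via nl
    card(P join A) = 150*100/(3) = 5000
    cost = 150 + 150*100 = 15150
step 3: join D via nl
    card(P join D) = 5000*400/(100*100) = 200
    cost = 15150 + 5000*400 = 2015150
step 4: join B via nl
    card(P join B) = 200*80/(2*2*200) = 20
    cost = 2015150 + 200*80 = 2031150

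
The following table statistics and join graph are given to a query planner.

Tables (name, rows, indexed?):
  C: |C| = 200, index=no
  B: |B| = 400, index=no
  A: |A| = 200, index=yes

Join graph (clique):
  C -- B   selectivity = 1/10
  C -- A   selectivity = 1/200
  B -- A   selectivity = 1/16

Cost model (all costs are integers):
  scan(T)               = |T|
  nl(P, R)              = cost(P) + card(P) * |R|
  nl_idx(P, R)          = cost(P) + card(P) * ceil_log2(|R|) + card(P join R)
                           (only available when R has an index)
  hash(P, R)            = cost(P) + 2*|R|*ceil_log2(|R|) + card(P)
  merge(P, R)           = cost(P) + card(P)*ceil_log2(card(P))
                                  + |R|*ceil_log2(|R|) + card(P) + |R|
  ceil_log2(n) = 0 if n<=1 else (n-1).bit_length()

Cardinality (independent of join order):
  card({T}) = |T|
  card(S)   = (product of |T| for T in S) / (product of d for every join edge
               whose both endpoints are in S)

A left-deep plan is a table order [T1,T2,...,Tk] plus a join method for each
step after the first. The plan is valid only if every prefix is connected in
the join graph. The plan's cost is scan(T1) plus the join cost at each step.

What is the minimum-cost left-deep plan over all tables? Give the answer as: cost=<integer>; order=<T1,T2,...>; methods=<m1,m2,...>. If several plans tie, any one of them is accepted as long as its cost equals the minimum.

cost=7800; order=C,A,B; methods=nl_idx,merge

Selinger DP (subsets sized 1..n):
  {C}: scan cost=200, card=200
  {B}: scan cost=400, card=400
  {A}: scan cost=200, card=200
  {BC}: card=8000; try (C,hash)→4000, (B,merge)→6000, (C,merge)→6200, (B,hash)→7600, (B,nl)→80200, (C,nl)→80400; best=4000 via (C,hash)
  {AC}: card=200; try (A,nl_idx)→2000, (C,hash)→3600, (A,hash)→3600, (C,merge)→3800, (A,merge)→3800, (C,nl)→40200 …(+1); best=2000 via (A,nl_idx)
  {AB}: card=5000; try (A,hash)→4000, (B,merge)→6000, (A,merge)→6200, (B,hash)→7600, (A,nl_idx)→8600, (B,nl)→80200 …(+1); best=4000 via (A,hash)
  {ABC}: card=500; try (B,merge)→7800, (B,hash)→9400, (C,hash)→12200, (A,hash)→15200, (A,nl_idx)→68500, (C,merge)→75800 …(+4); best=7800 via (B,merge)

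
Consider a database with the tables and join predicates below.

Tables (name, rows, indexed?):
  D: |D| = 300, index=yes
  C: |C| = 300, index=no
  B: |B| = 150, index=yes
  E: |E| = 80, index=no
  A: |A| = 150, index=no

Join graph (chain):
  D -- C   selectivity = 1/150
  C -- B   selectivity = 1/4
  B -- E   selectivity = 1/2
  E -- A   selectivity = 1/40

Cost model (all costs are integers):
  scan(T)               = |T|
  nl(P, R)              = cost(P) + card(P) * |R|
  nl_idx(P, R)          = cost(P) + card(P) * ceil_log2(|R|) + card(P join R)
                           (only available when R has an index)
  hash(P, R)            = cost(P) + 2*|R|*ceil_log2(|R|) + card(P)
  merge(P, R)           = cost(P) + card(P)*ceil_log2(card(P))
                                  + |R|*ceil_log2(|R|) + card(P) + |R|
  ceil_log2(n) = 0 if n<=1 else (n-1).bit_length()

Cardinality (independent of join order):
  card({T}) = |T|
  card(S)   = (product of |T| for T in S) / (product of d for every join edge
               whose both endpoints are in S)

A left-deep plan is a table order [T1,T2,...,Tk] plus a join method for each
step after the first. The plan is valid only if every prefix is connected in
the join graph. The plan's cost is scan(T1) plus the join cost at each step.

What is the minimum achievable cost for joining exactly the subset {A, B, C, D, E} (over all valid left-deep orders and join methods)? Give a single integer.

Selinger DP over subsets of {A,B,C,D,E}:
  {D}: scan cost=300, card=300
  {C}: scan cost=300, card=300
  {B}: scan cost=150, card=150
  {E}: scan cost=80, card=80
  {A}: scan cost=150, card=150
  {CD}: card=600; try (D,nl_idx)→3600, (D,hash)→6000, (C,hash)→6000, (D,merge)→6300, (C,merge)→6300, (D,nl)→90300 …(+1); best=3600 via (D,nl_idx)
  {BC}: card=11250; try (B,hash)→3000, (C,merge)→4500, (B,merge)→4650, (C,hash)→5700, (B,nl_idx)→13950, (C,nl)→45150 …(+1); best=3000 via (B,hash)
  {BE}: card=6000; try (E,hash)→1420, (B,merge)→2070, (E,merge)→2140, (B,hash)→2560, (B,nl_idx)→6720, (B,nl)→12080 …(+1); best=1420 via (E,hash)
  {AE}: card=300; try (E,hash)→1420, (A,merge)→2070, (E,merge)→2140, (A,hash)→2560, (A,nl)→12080, (E,nl)→12150; best=1420 via (E,hash)
  {BCD}: card=22500; try (B,hash)→6600, (B,merge)→11550, (D,hash)→19650, (B,nl_idx)→30900, (B,nl)→93600, (D,nl_idx)→126750 …(+2); best=6600 via (B,hash)
  {BCE}: card=450000; try (C,hash)→12820, (E,hash)→15370, (C,merge)→88420, (E,merge)→172390, (E,nl)→903000, (C,nl)→1801420; best=12820 via (C,hash)
  {ABE}: card=22500; try (B,hash)→4120, (B,merge)→5770, (A,hash)→9820, (B,nl_idx)→26320, (B,nl)→46420, (A,merge)→86770 …(+1); best=4120 via (B,hash)
  {BCDE}: card=900000; try (E,hash)→30220, (E,merge)→367240, (D,hash)→468220, (E,nl)→1806600, (D,nl_idx)→4962820, (D,merge)→9015820 …(+1); best=30220 via (E,hash)
  {ABCE}: card=1687500; try (C,hash)→32020, (C,merge)→367120, (A,hash)→465220, (C,nl)→6754120, (A,merge)→9014170, (A,nl)→67512820; best=32020 via (C,hash)
  {ABCDE}: card=3375000; try (A,hash)→932620, (D,hash)→1724920, (D,nl_idx)→18594520, (A,merge)→18931570, (D,merge)→37160020, (A,nl)→135030220 …(+1); best=932620 via (A,hash)

932620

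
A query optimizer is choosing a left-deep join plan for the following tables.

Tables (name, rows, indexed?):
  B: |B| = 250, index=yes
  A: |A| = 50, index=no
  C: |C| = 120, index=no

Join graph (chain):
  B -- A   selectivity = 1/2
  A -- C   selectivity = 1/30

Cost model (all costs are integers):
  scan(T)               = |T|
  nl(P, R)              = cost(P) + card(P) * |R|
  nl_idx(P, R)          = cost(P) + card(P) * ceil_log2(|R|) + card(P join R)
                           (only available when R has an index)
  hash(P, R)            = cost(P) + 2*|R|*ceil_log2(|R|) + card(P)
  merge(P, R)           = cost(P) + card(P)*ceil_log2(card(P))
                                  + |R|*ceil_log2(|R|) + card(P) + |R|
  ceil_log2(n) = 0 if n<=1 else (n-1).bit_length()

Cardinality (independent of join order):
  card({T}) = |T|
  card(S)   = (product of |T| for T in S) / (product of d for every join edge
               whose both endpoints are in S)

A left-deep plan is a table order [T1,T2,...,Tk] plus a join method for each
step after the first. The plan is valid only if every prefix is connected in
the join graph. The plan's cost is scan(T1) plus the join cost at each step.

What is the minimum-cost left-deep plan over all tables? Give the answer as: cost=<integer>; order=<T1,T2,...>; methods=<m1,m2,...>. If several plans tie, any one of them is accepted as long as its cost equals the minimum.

Selinger DP (subsets sized 1..n):
  {B}: scan cost=250, card=250
  {A}: scan cost=50, card=50
  {C}: scan cost=120, card=120
  {AB}: card=6250; try (A,hash)→1100, (B,merge)→2650, (A,merge)→2850, (B,hash)→4100, (B,nl_idx)→6700, (B,nl)→12550 …(+1); best=1100 via (A,hash)
  {AC}: card=200; try (A,hash)→840, (C,merge)→1360, (A,merge)→1430, (C,hash)→1780, (C,nl)→6050, (A,nl)→6120; best=840 via (A,hash)
  {ABC}: card=25000; try (B,merge)→4890, (B,hash)→5040, (C,hash)→9030, (B,nl_idx)→27440, (B,nl)→50840, (C,merge)→89560 …(+1); best=4890 via (B,merge)

cost=4890; order=C,A,B; methods=hash,merge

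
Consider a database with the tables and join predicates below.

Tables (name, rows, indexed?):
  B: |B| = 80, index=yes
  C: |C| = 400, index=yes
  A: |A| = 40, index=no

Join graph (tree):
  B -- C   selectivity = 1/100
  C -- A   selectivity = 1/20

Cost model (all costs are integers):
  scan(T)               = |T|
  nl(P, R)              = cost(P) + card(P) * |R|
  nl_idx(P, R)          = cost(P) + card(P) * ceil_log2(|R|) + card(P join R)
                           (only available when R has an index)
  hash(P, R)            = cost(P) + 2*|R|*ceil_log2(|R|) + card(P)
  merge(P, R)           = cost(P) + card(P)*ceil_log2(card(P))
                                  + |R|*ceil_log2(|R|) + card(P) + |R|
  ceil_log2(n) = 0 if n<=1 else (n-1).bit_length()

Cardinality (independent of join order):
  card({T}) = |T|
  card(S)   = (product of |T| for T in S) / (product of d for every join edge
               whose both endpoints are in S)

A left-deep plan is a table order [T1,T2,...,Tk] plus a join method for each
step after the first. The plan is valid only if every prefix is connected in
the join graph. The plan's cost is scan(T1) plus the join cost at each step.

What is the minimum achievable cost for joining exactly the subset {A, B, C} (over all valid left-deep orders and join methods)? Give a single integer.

Selinger DP over subsets of {A,B,C}:
  {B}: scan cost=80, card=80
  {C}: scan cost=400, card=400
  {A}: scan cost=40, card=40
  {BC}: card=320; try (C,nl_idx)→1120, (B,hash)→1920, (B,nl_idx)→3520, (C,merge)→4720, (B,merge)→5040, (C,hash)→7360 …(+2); best=1120 via (C,nl_idx)
  {AC}: card=800; try (C,nl_idx)→1200, (A,hash)→1280, (C,merge)→4320, (A,merge)→4680, (C,hash)→7280, (C,nl)→16040 …(+1); best=1200 via (C,nl_idx)
  {ABC}: card=640; try (A,hash)→1920, (B,hash)→3120, (A,merge)→4600, (B,nl_idx)→7440, (B,merge)→10640, (A,nl)→13920 …(+1); best=1920 via (A,hash)

1920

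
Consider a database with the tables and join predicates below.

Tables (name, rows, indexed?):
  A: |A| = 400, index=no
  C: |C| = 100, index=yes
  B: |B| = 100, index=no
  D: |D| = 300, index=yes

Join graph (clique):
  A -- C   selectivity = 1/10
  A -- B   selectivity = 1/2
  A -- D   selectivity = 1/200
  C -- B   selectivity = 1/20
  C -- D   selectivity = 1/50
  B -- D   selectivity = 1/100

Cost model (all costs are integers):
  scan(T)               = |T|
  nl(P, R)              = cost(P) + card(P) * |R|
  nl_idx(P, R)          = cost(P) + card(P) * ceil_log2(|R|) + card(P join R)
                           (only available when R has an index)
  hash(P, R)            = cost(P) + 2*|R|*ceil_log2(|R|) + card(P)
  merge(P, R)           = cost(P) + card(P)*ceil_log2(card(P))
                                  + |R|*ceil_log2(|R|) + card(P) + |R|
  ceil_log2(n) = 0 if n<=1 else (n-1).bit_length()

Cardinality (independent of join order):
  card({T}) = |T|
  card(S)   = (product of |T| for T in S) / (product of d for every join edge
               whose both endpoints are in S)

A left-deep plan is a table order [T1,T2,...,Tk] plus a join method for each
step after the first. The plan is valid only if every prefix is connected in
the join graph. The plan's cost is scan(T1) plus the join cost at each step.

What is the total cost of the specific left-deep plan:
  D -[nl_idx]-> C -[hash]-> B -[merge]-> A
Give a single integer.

9180

step 1: scan D: cost=300, card=300
step 2: join C via nl_idx
    card(P join C) = 300*100/(50) = 600
    cost = 300 + 300*7 + 600 = 3000
step 3: join B via hash
    card(P join B) = 600*100/(20*100) = 30
    cost = 3000 + 2*100*7 + 600 = 5000
step 4: join A via merge
    card(P join A) = 30*400/(10*2*200) = 3
    cost = 5000 + 30*5 + 400*9 + 30 + 400 = 9180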